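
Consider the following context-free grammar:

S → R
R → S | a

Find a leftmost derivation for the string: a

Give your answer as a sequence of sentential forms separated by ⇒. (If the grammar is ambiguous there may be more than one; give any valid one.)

S ⇒ R ⇒ S ⇒ R ⇒ a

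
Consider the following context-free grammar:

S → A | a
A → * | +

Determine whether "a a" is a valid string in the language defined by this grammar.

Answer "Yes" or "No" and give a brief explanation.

No - no valid derivation exists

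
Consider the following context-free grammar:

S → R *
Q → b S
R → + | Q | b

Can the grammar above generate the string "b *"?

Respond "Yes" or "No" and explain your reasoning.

Yes - a valid derivation exists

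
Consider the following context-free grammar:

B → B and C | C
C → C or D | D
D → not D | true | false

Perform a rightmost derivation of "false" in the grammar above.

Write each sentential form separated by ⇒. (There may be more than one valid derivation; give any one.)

B ⇒ C ⇒ D ⇒ false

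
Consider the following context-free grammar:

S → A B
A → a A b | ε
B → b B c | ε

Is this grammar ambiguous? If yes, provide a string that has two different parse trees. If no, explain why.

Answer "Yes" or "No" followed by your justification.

No - the grammar is unambiguous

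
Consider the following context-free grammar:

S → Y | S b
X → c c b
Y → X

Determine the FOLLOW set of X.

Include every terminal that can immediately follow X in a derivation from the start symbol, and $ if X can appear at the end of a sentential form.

We compute FOLLOW(X) using the standard algorithm.
FOLLOW(S) starts with {$}.
FIRST(S) = {c}
FIRST(X) = {c}
FIRST(Y) = {c}
FOLLOW(S) = {$, b}
FOLLOW(X) = {$, b}
FOLLOW(Y) = {$, b}
Therefore, FOLLOW(X) = {$, b}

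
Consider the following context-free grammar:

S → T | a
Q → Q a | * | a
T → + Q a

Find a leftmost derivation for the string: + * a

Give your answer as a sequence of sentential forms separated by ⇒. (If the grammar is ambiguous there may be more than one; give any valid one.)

S ⇒ T ⇒ + Q a ⇒ + * a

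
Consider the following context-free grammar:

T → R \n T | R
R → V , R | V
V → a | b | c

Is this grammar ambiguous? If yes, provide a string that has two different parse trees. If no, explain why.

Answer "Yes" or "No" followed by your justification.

No - the grammar is unambiguous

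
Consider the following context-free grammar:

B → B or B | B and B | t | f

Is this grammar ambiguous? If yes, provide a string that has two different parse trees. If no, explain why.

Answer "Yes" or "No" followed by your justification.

Yes - the string 't or f or t and f' has two distinct leftmost derivations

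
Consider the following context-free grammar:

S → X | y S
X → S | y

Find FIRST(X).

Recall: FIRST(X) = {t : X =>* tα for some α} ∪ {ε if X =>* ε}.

We compute FIRST(X) using the standard algorithm.
FIRST(S) = {y}
FIRST(X) = {y}
Therefore, FIRST(X) = {y}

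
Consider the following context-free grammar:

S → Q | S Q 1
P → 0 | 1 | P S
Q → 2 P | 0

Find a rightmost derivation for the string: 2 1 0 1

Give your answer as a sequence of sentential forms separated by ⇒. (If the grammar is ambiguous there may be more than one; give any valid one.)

S ⇒ S Q 1 ⇒ S 0 1 ⇒ Q 0 1 ⇒ 2 P 0 1 ⇒ 2 1 0 1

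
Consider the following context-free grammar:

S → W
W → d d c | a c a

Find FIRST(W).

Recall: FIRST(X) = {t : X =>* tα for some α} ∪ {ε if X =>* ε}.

We compute FIRST(W) using the standard algorithm.
FIRST(S) = {a, d}
FIRST(W) = {a, d}
Therefore, FIRST(W) = {a, d}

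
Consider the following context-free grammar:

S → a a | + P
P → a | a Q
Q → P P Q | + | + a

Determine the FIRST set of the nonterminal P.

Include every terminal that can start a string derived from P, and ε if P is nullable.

We compute FIRST(P) using the standard algorithm.
FIRST(P) = {a}
FIRST(Q) = {+, a}
FIRST(S) = {+, a}
Therefore, FIRST(P) = {a}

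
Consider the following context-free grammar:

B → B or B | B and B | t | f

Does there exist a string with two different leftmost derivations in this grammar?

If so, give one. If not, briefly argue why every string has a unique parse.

Yes - the string 't or f and f or t and t' has two distinct leftmost derivations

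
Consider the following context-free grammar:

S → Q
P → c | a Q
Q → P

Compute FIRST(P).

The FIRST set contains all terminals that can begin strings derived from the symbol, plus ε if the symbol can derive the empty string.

We compute FIRST(P) using the standard algorithm.
FIRST(P) = {a, c}
FIRST(Q) = {a, c}
FIRST(S) = {a, c}
Therefore, FIRST(P) = {a, c}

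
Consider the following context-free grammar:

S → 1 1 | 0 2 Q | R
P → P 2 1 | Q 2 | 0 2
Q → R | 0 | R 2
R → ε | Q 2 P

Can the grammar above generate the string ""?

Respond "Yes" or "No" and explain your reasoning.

Yes - a valid derivation exists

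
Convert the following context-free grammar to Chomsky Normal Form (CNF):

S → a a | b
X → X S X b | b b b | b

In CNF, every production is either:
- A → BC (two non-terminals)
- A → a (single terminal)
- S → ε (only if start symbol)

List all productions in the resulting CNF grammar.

TA → a; S → b; TB → b; X → b; S → TA TA; X → X X0; X0 → S X1; X1 → X TB; X → TB X2; X2 → TB TB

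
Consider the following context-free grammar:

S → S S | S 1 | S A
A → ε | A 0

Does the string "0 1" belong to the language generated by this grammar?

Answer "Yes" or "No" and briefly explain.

No - no valid derivation exists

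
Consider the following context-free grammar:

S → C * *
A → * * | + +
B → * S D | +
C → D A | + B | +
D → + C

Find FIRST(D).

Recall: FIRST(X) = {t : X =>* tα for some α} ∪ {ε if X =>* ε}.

We compute FIRST(D) using the standard algorithm.
FIRST(A) = {*, +}
FIRST(B) = {*, +}
FIRST(C) = {+}
FIRST(D) = {+}
FIRST(S) = {+}
Therefore, FIRST(D) = {+}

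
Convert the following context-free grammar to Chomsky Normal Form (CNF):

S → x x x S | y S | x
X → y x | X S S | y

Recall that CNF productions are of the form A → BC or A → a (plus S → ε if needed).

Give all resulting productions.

TX → x; TY → y; S → x; X → y; S → TX X0; X0 → TX X1; X1 → TX S; S → TY S; X → TY TX; X → X X2; X2 → S S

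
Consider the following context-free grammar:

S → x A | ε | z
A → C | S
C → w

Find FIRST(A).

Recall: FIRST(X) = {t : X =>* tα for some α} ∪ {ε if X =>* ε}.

We compute FIRST(A) using the standard algorithm.
FIRST(A) = {w, x, z, ε}
FIRST(C) = {w}
FIRST(S) = {x, z, ε}
Therefore, FIRST(A) = {w, x, z, ε}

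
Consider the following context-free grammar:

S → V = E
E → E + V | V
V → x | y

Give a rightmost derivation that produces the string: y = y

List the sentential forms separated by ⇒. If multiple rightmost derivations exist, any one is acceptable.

S ⇒ V = E ⇒ V = V ⇒ V = y ⇒ y = y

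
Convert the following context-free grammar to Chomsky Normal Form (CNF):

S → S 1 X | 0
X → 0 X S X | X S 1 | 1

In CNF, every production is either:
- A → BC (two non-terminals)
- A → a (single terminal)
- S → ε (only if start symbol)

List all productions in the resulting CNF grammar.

T1 → 1; S → 0; T0 → 0; X → 1; S → S X0; X0 → T1 X; X → T0 X1; X1 → X X2; X2 → S X; X → X X3; X3 → S T1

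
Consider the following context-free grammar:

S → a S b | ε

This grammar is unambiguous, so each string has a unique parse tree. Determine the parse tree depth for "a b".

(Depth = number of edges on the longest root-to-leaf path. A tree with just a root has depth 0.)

2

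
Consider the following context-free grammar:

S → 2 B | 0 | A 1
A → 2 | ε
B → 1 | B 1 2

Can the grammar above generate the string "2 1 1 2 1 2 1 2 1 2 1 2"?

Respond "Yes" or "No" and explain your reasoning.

Yes - a valid derivation exists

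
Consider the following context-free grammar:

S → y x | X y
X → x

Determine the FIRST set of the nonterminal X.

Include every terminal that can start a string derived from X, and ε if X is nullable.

We compute FIRST(X) using the standard algorithm.
FIRST(S) = {x, y}
FIRST(X) = {x}
Therefore, FIRST(X) = {x}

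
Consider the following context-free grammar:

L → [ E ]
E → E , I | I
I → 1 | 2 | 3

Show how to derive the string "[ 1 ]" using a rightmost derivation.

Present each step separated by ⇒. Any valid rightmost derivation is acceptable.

L ⇒ [ E ] ⇒ [ I ] ⇒ [ 1 ]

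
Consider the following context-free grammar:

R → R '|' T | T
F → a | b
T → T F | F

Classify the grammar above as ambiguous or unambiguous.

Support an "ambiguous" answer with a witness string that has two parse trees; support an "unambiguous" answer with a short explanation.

Unambiguous - every string in the language has a unique parse tree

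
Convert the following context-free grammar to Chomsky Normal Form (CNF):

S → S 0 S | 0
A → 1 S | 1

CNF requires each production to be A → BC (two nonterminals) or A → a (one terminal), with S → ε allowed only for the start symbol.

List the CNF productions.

T0 → 0; S → 0; T1 → 1; A → 1; S → S X0; X0 → T0 S; A → T1 S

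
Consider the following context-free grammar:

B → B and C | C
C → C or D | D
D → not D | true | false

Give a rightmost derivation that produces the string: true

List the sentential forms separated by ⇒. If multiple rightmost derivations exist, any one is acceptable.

B ⇒ C ⇒ D ⇒ true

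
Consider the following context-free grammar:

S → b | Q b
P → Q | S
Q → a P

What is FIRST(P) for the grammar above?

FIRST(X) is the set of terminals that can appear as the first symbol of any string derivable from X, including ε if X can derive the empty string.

We compute FIRST(P) using the standard algorithm.
FIRST(P) = {a, b}
FIRST(Q) = {a}
FIRST(S) = {a, b}
Therefore, FIRST(P) = {a, b}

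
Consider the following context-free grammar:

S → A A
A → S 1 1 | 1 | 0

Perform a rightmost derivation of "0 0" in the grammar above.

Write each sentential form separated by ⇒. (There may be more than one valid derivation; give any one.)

S ⇒ A A ⇒ A 0 ⇒ 0 0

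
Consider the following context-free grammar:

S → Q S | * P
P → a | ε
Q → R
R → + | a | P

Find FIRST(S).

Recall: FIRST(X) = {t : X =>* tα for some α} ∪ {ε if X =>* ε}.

We compute FIRST(S) using the standard algorithm.
FIRST(P) = {a, ε}
FIRST(Q) = {+, a, ε}
FIRST(R) = {+, a, ε}
FIRST(S) = {*, +, a}
Therefore, FIRST(S) = {*, +, a}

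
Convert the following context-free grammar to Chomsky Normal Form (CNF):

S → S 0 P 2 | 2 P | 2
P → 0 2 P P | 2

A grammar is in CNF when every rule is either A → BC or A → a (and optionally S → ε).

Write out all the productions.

T0 → 0; T2 → 2; S → 2; P → 2; S → S X0; X0 → T0 X1; X1 → P T2; S → T2 P; P → T0 X2; X2 → T2 X3; X3 → P P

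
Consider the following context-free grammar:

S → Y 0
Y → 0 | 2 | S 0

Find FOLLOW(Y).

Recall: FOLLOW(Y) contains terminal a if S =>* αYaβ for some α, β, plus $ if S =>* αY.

We compute FOLLOW(Y) using the standard algorithm.
FOLLOW(S) starts with {$}.
FIRST(S) = {0, 2}
FIRST(Y) = {0, 2}
FOLLOW(S) = {$, 0}
FOLLOW(Y) = {0}
Therefore, FOLLOW(Y) = {0}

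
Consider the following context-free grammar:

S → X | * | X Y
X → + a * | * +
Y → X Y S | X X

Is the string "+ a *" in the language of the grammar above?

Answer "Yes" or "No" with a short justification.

Yes - a valid derivation exists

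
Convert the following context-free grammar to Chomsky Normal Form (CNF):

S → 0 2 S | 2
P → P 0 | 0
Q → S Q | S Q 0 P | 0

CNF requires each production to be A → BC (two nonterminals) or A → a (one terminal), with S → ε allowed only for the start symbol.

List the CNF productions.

T0 → 0; T2 → 2; S → 2; P → 0; Q → 0; S → T0 X0; X0 → T2 S; P → P T0; Q → S Q; Q → S X1; X1 → Q X2; X2 → T0 P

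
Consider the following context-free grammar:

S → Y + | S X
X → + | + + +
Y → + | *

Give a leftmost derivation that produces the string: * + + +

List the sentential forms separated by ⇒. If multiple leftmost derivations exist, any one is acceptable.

S ⇒ S X ⇒ S X X ⇒ Y + X X ⇒ * + X X ⇒ * + + X ⇒ * + + +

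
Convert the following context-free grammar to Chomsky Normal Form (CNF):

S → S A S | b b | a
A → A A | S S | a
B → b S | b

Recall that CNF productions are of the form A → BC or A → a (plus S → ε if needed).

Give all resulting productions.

TB → b; S → a; A → a; B → b; S → S X0; X0 → A S; S → TB TB; A → A A; A → S S; B → TB S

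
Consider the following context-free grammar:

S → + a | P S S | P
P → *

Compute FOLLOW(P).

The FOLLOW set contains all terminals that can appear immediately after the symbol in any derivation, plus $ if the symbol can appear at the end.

We compute FOLLOW(P) using the standard algorithm.
FOLLOW(S) starts with {$}.
FIRST(P) = {*}
FIRST(S) = {*, +}
FOLLOW(P) = {$, *, +}
FOLLOW(S) = {$, *, +}
Therefore, FOLLOW(P) = {$, *, +}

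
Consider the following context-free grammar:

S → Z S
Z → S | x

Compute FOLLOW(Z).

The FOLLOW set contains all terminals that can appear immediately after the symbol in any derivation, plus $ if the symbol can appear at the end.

We compute FOLLOW(Z) using the standard algorithm.
FOLLOW(S) starts with {$}.
FIRST(S) = {x}
FIRST(Z) = {x}
FOLLOW(S) = {$, x}
FOLLOW(Z) = {x}
Therefore, FOLLOW(Z) = {x}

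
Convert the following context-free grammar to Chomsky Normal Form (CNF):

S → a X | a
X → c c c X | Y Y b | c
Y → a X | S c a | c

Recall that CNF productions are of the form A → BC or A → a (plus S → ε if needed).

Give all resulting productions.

TA → a; S → a; TC → c; TB → b; X → c; Y → c; S → TA X; X → TC X0; X0 → TC X1; X1 → TC X; X → Y X2; X2 → Y TB; Y → TA X; Y → S X3; X3 → TC TA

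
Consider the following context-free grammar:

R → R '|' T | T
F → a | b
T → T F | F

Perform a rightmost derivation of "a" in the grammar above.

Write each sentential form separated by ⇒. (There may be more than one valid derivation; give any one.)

R ⇒ T ⇒ F ⇒ a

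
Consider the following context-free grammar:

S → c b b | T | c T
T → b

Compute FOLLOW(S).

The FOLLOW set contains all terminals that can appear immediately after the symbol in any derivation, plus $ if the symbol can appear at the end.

We compute FOLLOW(S) using the standard algorithm.
FOLLOW(S) starts with {$}.
FIRST(S) = {b, c}
FIRST(T) = {b}
FOLLOW(S) = {$}
FOLLOW(T) = {$}
Therefore, FOLLOW(S) = {$}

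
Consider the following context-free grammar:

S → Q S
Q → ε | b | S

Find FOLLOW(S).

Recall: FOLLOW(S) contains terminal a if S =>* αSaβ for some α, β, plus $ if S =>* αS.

We compute FOLLOW(S) using the standard algorithm.
FOLLOW(S) starts with {$}.
FIRST(Q) = {b, ε}
FIRST(S) = {b}
FOLLOW(Q) = {b}
FOLLOW(S) = {$, b}
Therefore, FOLLOW(S) = {$, b}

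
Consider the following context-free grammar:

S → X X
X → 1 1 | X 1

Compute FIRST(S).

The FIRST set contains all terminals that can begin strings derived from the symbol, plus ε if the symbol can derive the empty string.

We compute FIRST(S) using the standard algorithm.
FIRST(S) = {1}
FIRST(X) = {1}
Therefore, FIRST(S) = {1}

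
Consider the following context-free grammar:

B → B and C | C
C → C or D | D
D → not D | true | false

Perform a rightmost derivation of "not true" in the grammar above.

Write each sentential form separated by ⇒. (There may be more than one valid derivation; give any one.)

B ⇒ C ⇒ D ⇒ not D ⇒ not true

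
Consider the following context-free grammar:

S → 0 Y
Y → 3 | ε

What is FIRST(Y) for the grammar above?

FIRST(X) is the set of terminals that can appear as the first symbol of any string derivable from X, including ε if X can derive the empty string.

We compute FIRST(Y) using the standard algorithm.
FIRST(S) = {0}
FIRST(Y) = {3, ε}
Therefore, FIRST(Y) = {3, ε}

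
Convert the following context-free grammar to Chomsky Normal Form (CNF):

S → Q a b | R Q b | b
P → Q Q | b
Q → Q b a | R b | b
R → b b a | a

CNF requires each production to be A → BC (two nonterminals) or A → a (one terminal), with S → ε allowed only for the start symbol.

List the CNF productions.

TA → a; TB → b; S → b; P → b; Q → b; R → a; S → Q X0; X0 → TA TB; S → R X1; X1 → Q TB; P → Q Q; Q → Q X2; X2 → TB TA; Q → R TB; R → TB X3; X3 → TB TA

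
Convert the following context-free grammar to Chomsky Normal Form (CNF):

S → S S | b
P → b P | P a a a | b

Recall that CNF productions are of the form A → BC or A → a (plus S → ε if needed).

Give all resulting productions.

S → b; TB → b; TA → a; P → b; S → S S; P → TB P; P → P X0; X0 → TA X1; X1 → TA TA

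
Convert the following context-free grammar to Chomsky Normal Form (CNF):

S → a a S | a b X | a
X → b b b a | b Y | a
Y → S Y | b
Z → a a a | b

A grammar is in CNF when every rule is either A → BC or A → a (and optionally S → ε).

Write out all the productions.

TA → a; TB → b; S → a; X → a; Y → b; Z → b; S → TA X0; X0 → TA S; S → TA X1; X1 → TB X; X → TB X2; X2 → TB X3; X3 → TB TA; X → TB Y; Y → S Y; Z → TA X4; X4 → TA TA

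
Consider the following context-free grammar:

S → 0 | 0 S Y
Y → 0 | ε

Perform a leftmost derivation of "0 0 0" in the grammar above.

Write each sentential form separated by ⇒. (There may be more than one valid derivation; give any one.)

S ⇒ 0 S Y ⇒ 0 0 Y ⇒ 0 0 0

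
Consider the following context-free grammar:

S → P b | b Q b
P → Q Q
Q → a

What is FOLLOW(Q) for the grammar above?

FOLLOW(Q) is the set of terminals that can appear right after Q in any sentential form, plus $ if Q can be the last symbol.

We compute FOLLOW(Q) using the standard algorithm.
FOLLOW(S) starts with {$}.
FIRST(P) = {a}
FIRST(Q) = {a}
FIRST(S) = {a, b}
FOLLOW(P) = {b}
FOLLOW(Q) = {a, b}
FOLLOW(S) = {$}
Therefore, FOLLOW(Q) = {a, b}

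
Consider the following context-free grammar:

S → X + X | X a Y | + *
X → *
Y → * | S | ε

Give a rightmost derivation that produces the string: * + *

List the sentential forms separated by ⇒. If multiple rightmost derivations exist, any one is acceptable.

S ⇒ X + X ⇒ X + * ⇒ * + *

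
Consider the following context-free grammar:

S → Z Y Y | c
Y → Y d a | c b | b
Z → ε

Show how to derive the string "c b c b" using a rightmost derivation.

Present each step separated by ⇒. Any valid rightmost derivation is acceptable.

S ⇒ Z Y Y ⇒ Z Y c b ⇒ Z c b c b ⇒ c b c b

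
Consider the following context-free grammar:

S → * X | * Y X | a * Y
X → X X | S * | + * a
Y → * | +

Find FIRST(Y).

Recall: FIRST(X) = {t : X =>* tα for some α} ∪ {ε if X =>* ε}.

We compute FIRST(Y) using the standard algorithm.
FIRST(S) = {*, a}
FIRST(X) = {*, +, a}
FIRST(Y) = {*, +}
Therefore, FIRST(Y) = {*, +}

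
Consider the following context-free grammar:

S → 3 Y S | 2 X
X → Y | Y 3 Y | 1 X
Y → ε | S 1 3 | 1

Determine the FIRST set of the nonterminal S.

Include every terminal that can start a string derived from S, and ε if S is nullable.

We compute FIRST(S) using the standard algorithm.
FIRST(S) = {2, 3}
FIRST(X) = {1, 2, 3, ε}
FIRST(Y) = {1, 2, 3, ε}
Therefore, FIRST(S) = {2, 3}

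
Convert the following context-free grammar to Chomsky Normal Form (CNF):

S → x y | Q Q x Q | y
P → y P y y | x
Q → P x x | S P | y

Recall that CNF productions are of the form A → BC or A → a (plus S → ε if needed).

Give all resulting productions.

TX → x; TY → y; S → y; P → x; Q → y; S → TX TY; S → Q X0; X0 → Q X1; X1 → TX Q; P → TY X2; X2 → P X3; X3 → TY TY; Q → P X4; X4 → TX TX; Q → S P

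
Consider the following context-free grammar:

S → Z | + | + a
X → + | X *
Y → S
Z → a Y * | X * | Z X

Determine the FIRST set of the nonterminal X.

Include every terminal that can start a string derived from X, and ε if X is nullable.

We compute FIRST(X) using the standard algorithm.
FIRST(S) = {+, a}
FIRST(X) = {+}
FIRST(Y) = {+, a}
FIRST(Z) = {+, a}
Therefore, FIRST(X) = {+}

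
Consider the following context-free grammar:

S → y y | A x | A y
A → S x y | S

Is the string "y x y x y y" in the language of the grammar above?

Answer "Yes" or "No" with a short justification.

No - no valid derivation exists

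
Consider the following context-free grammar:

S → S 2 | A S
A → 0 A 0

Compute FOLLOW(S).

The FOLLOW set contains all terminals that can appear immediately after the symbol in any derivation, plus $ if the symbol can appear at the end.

We compute FOLLOW(S) using the standard algorithm.
FOLLOW(S) starts with {$}.
FIRST(A) = {0}
FIRST(S) = {0}
FOLLOW(A) = {0}
FOLLOW(S) = {$, 2}
Therefore, FOLLOW(S) = {$, 2}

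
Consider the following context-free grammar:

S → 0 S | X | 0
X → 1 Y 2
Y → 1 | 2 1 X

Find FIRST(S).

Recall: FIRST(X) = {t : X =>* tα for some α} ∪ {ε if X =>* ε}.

We compute FIRST(S) using the standard algorithm.
FIRST(S) = {0, 1}
FIRST(X) = {1}
FIRST(Y) = {1, 2}
Therefore, FIRST(S) = {0, 1}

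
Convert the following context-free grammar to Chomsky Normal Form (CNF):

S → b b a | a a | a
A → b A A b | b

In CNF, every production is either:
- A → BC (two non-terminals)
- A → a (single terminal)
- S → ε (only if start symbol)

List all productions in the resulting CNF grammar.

TB → b; TA → a; S → a; A → b; S → TB X0; X0 → TB TA; S → TA TA; A → TB X1; X1 → A X2; X2 → A TB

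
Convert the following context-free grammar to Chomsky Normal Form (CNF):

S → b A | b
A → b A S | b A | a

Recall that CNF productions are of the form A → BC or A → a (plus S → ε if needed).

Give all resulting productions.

TB → b; S → b; A → a; S → TB A; A → TB X0; X0 → A S; A → TB A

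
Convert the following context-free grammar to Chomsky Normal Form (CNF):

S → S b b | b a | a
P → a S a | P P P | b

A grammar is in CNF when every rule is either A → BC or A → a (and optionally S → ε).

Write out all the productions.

TB → b; TA → a; S → a; P → b; S → S X0; X0 → TB TB; S → TB TA; P → TA X1; X1 → S TA; P → P X2; X2 → P P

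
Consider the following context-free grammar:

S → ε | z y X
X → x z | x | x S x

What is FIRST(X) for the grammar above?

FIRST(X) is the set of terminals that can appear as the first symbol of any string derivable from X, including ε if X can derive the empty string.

We compute FIRST(X) using the standard algorithm.
FIRST(S) = {z, ε}
FIRST(X) = {x}
Therefore, FIRST(X) = {x}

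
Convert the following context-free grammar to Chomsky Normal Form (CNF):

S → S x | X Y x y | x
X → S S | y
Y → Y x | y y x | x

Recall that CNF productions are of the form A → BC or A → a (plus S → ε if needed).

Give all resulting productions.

TX → x; TY → y; S → x; X → y; Y → x; S → S TX; S → X X0; X0 → Y X1; X1 → TX TY; X → S S; Y → Y TX; Y → TY X2; X2 → TY TX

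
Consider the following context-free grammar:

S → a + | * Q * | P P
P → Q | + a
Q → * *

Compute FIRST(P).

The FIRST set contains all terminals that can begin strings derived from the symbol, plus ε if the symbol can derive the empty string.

We compute FIRST(P) using the standard algorithm.
FIRST(P) = {*, +}
FIRST(Q) = {*}
FIRST(S) = {*, +, a}
Therefore, FIRST(P) = {*, +}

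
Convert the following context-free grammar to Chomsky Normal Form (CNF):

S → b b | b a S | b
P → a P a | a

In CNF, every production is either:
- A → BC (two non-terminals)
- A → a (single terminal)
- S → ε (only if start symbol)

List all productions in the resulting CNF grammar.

TB → b; TA → a; S → b; P → a; S → TB TB; S → TB X0; X0 → TA S; P → TA X1; X1 → P TA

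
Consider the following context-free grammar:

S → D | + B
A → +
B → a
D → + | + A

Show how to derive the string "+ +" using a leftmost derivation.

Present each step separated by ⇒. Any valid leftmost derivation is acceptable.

S ⇒ D ⇒ + A ⇒ + +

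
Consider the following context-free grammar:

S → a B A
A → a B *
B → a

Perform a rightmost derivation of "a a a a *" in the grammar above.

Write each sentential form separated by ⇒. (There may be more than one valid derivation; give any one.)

S ⇒ a B A ⇒ a B a B * ⇒ a B a a * ⇒ a a a a *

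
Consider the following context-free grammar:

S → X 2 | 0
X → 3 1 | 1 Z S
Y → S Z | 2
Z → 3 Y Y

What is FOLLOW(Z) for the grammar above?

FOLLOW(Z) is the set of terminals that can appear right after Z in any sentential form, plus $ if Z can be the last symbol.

We compute FOLLOW(Z) using the standard algorithm.
FOLLOW(S) starts with {$}.
FIRST(S) = {0, 1, 3}
FIRST(X) = {1, 3}
FIRST(Y) = {0, 1, 2, 3}
FIRST(Z) = {3}
FOLLOW(S) = {$, 2, 3}
FOLLOW(X) = {2}
FOLLOW(Y) = {0, 1, 2, 3}
FOLLOW(Z) = {0, 1, 2, 3}
Therefore, FOLLOW(Z) = {0, 1, 2, 3}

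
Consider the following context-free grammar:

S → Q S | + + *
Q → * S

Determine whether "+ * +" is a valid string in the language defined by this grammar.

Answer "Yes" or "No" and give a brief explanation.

No - no valid derivation exists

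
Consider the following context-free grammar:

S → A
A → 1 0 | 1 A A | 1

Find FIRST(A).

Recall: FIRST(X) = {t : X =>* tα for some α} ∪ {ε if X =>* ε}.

We compute FIRST(A) using the standard algorithm.
FIRST(A) = {1}
FIRST(S) = {1}
Therefore, FIRST(A) = {1}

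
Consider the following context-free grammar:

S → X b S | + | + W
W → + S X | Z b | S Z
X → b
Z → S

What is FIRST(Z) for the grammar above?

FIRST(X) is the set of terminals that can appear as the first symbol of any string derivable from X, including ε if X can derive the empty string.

We compute FIRST(Z) using the standard algorithm.
FIRST(S) = {+, b}
FIRST(W) = {+, b}
FIRST(X) = {b}
FIRST(Z) = {+, b}
Therefore, FIRST(Z) = {+, b}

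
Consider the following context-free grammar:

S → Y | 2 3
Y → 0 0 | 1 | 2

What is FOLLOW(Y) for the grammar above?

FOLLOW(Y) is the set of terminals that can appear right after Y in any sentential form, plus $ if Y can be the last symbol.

We compute FOLLOW(Y) using the standard algorithm.
FOLLOW(S) starts with {$}.
FIRST(S) = {0, 1, 2}
FIRST(Y) = {0, 1, 2}
FOLLOW(S) = {$}
FOLLOW(Y) = {$}
Therefore, FOLLOW(Y) = {$}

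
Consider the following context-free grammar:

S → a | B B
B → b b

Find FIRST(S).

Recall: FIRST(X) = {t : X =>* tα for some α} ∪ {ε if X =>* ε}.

We compute FIRST(S) using the standard algorithm.
FIRST(B) = {b}
FIRST(S) = {a, b}
Therefore, FIRST(S) = {a, b}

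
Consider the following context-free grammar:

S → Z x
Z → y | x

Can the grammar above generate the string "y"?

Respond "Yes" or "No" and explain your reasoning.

No - no valid derivation exists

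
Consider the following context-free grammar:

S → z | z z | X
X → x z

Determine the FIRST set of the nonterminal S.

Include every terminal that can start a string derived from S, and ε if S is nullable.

We compute FIRST(S) using the standard algorithm.
FIRST(S) = {x, z}
FIRST(X) = {x}
Therefore, FIRST(S) = {x, z}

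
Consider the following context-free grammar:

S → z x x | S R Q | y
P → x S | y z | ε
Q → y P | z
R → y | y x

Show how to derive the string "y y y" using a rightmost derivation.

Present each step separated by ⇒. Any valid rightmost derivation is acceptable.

S ⇒ S R Q ⇒ S R y P ⇒ S R y ⇒ S y y ⇒ y y y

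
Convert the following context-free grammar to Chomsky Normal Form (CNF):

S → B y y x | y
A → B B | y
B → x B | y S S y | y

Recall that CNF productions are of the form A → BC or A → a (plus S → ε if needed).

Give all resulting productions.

TY → y; TX → x; S → y; A → y; B → y; S → B X0; X0 → TY X1; X1 → TY TX; A → B B; B → TX B; B → TY X2; X2 → S X3; X3 → S TY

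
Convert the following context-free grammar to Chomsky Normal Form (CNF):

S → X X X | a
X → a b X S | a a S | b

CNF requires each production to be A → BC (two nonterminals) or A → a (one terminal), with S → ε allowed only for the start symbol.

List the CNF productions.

S → a; TA → a; TB → b; X → b; S → X X0; X0 → X X; X → TA X1; X1 → TB X2; X2 → X S; X → TA X3; X3 → TA S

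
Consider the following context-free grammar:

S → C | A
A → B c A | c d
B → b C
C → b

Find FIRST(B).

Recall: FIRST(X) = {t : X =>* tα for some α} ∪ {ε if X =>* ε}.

We compute FIRST(B) using the standard algorithm.
FIRST(A) = {b, c}
FIRST(B) = {b}
FIRST(C) = {b}
FIRST(S) = {b, c}
Therefore, FIRST(B) = {b}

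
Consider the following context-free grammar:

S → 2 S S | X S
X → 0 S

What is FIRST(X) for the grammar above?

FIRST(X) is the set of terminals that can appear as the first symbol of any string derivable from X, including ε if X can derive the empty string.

We compute FIRST(X) using the standard algorithm.
FIRST(S) = {0, 2}
FIRST(X) = {0}
Therefore, FIRST(X) = {0}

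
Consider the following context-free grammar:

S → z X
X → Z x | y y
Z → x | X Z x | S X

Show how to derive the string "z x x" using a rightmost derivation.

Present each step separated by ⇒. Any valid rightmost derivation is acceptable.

S ⇒ z X ⇒ z Z x ⇒ z x x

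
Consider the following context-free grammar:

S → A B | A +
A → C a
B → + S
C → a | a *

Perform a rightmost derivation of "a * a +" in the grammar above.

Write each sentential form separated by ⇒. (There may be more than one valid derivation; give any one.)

S ⇒ A + ⇒ C a + ⇒ a * a +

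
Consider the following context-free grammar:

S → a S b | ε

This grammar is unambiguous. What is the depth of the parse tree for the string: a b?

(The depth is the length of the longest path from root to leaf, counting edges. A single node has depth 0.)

2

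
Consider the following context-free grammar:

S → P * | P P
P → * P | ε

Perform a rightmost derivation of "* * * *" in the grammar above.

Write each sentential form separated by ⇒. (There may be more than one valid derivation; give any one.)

S ⇒ P * ⇒ * P * ⇒ * * P * ⇒ * * * P * ⇒ * * * *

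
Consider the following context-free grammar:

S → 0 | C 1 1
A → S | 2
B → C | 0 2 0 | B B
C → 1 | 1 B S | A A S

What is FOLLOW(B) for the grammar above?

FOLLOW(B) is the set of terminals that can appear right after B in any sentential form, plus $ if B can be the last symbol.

We compute FOLLOW(B) using the standard algorithm.
FOLLOW(S) starts with {$}.
FIRST(A) = {0, 1, 2}
FIRST(B) = {0, 1, 2}
FIRST(C) = {0, 1, 2}
FIRST(S) = {0, 1, 2}
FOLLOW(A) = {0, 1, 2}
FOLLOW(B) = {0, 1, 2}
FOLLOW(C) = {0, 1, 2}
FOLLOW(S) = {$, 0, 1, 2}
Therefore, FOLLOW(B) = {0, 1, 2}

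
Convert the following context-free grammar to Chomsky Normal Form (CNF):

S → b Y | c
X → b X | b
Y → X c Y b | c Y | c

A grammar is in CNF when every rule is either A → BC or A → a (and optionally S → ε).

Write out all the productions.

TB → b; S → c; X → b; TC → c; Y → c; S → TB Y; X → TB X; Y → X X0; X0 → TC X1; X1 → Y TB; Y → TC Y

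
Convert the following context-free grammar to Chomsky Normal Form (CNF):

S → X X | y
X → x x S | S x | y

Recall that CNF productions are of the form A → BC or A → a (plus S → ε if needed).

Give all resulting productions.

S → y; TX → x; X → y; S → X X; X → TX X0; X0 → TX S; X → S TX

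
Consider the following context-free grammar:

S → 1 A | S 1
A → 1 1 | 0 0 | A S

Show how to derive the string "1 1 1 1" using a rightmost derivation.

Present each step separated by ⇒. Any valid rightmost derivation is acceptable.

S ⇒ S 1 ⇒ 1 A 1 ⇒ 1 1 1 1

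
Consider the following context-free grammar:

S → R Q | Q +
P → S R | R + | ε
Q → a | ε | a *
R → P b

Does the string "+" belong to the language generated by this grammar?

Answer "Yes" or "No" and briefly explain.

Yes - a valid derivation exists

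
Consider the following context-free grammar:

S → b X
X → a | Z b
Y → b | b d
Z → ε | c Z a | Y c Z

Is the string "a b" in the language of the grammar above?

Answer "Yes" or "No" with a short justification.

No - no valid derivation exists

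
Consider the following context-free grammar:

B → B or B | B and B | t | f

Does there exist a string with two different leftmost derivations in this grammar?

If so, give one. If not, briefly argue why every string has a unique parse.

Yes - the string 't and f and f and t or f' has two distinct leftmost derivations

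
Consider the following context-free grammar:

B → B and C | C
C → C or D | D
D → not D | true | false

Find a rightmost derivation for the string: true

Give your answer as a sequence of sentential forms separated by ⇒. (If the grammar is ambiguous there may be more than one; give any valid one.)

B ⇒ C ⇒ D ⇒ true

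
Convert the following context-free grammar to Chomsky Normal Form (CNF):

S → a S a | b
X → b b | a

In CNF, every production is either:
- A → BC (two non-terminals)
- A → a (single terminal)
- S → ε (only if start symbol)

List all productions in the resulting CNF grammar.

TA → a; S → b; TB → b; X → a; S → TA X0; X0 → S TA; X → TB TB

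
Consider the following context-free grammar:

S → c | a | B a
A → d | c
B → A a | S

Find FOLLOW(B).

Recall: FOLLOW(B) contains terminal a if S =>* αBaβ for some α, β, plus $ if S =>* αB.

We compute FOLLOW(B) using the standard algorithm.
FOLLOW(S) starts with {$}.
FIRST(A) = {c, d}
FIRST(B) = {a, c, d}
FIRST(S) = {a, c, d}
FOLLOW(A) = {a}
FOLLOW(B) = {a}
FOLLOW(S) = {$, a}
Therefore, FOLLOW(B) = {a}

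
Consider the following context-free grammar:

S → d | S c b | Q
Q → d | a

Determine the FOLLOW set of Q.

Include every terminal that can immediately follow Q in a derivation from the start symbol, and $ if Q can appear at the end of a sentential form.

We compute FOLLOW(Q) using the standard algorithm.
FOLLOW(S) starts with {$}.
FIRST(Q) = {a, d}
FIRST(S) = {a, d}
FOLLOW(Q) = {$, c}
FOLLOW(S) = {$, c}
Therefore, FOLLOW(Q) = {$, c}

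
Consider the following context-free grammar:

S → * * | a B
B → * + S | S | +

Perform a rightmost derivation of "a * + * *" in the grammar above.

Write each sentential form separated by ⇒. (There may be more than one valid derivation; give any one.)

S ⇒ a B ⇒ a * + S ⇒ a * + * *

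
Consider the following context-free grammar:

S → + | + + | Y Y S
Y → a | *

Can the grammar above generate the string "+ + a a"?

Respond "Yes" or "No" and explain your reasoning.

No - no valid derivation exists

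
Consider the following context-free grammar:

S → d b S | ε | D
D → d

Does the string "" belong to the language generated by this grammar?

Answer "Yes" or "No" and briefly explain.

Yes - a valid derivation exists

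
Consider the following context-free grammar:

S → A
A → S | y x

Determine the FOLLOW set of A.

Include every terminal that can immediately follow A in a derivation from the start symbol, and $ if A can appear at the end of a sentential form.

We compute FOLLOW(A) using the standard algorithm.
FOLLOW(S) starts with {$}.
FIRST(A) = {y}
FIRST(S) = {y}
FOLLOW(A) = {$}
FOLLOW(S) = {$}
Therefore, FOLLOW(A) = {$}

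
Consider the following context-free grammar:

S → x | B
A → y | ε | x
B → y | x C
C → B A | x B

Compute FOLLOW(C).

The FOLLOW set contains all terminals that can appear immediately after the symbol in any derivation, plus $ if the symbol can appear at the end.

We compute FOLLOW(C) using the standard algorithm.
FOLLOW(S) starts with {$}.
FIRST(A) = {x, y, ε}
FIRST(B) = {x, y}
FIRST(C) = {x, y}
FIRST(S) = {x, y}
FOLLOW(A) = {$, x, y}
FOLLOW(B) = {$, x, y}
FOLLOW(C) = {$, x, y}
FOLLOW(S) = {$}
Therefore, FOLLOW(C) = {$, x, y}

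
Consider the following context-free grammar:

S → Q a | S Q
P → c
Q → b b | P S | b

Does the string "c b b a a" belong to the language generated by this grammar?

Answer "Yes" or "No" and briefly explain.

Yes - a valid derivation exists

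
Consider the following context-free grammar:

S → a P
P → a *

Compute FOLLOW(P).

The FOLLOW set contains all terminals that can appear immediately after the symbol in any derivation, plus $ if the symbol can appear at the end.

We compute FOLLOW(P) using the standard algorithm.
FOLLOW(S) starts with {$}.
FIRST(P) = {a}
FIRST(S) = {a}
FOLLOW(P) = {$}
FOLLOW(S) = {$}
Therefore, FOLLOW(P) = {$}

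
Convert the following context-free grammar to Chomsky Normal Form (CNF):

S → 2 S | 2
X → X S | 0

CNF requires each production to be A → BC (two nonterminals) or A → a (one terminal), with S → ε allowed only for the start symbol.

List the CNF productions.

T2 → 2; S → 2; X → 0; S → T2 S; X → X S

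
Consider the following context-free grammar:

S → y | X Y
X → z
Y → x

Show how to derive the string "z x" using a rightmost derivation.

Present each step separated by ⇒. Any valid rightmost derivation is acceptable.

S ⇒ X Y ⇒ X x ⇒ z x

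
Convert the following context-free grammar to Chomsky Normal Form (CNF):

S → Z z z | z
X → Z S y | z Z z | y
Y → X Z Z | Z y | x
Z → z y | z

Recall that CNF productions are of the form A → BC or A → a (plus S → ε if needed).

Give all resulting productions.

TZ → z; S → z; TY → y; X → y; Y → x; Z → z; S → Z X0; X0 → TZ TZ; X → Z X1; X1 → S TY; X → TZ X2; X2 → Z TZ; Y → X X3; X3 → Z Z; Y → Z TY; Z → TZ TY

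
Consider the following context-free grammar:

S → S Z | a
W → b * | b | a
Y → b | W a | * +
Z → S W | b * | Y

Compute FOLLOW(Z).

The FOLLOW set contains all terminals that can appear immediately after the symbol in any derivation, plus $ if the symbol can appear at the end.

We compute FOLLOW(Z) using the standard algorithm.
FOLLOW(S) starts with {$}.
FIRST(S) = {a}
FIRST(W) = {a, b}
FIRST(Y) = {*, a, b}
FIRST(Z) = {*, a, b}
FOLLOW(S) = {$, *, a, b}
FOLLOW(W) = {$, *, a, b}
FOLLOW(Y) = {$, *, a, b}
FOLLOW(Z) = {$, *, a, b}
Therefore, FOLLOW(Z) = {$, *, a, b}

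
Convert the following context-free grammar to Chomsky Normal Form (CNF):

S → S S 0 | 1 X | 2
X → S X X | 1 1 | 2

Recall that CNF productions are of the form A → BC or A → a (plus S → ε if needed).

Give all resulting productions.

T0 → 0; T1 → 1; S → 2; X → 2; S → S X0; X0 → S T0; S → T1 X; X → S X1; X1 → X X; X → T1 T1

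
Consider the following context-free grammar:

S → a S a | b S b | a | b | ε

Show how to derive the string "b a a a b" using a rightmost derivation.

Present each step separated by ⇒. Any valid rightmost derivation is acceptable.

S ⇒ b S b ⇒ b a S a b ⇒ b a a a b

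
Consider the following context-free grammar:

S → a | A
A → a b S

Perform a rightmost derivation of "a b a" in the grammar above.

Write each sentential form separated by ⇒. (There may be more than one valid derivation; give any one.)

S ⇒ A ⇒ a b S ⇒ a b a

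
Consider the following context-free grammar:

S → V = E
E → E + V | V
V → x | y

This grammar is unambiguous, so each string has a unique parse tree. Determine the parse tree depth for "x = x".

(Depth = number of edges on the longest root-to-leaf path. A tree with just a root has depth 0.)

3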